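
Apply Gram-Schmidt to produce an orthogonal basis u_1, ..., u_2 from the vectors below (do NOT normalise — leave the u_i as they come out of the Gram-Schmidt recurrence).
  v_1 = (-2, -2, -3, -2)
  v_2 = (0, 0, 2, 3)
Orthogonal basis:
  u_1 = (-2, -2, -3, -2)
  u_2 = (-8/7, -8/7, 2/7, 13/7)

Apply the Gram-Schmidt recurrence
  u_1 = v_1
  u_i = v_i − Σ_{j<i} ((v_i · u_j) / (u_j · u_j)) · u_j.

Step by step this gives:
  u_1 = (-2, -2, -3, -2)
  u_2 = (-8/7, -8/7, 2/7, 13/7)

Orthogonality check:
  u_2 · u_1 = 0 (should be 0)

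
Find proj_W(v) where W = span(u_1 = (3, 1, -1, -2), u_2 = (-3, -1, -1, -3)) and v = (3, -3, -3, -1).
proj_W(v) = (187/97, 187/291, -253/291, -539/291)

Set up U = [u_1 | ... | u_2] ∈ R^(4×2). The projector onto W = col(U) is P = U (U^T U)^(-1) U^T.
Compute U^T U =
  [15, -3]
  [-3, 20],
and U^T v = (11, 0).
Solve U^T U · c = U^T v for the coefficients: c = (220/291, 11/97). The projection is proj_W(v) = U c.
Check: (v - proj_W(v)) · u_1 = 0  (should be 0).
Check: (v - proj_W(v)) · u_2 = 0  (should be 0).
Result: proj_W(v) = (187/97, 187/291, -253/291, -539/291).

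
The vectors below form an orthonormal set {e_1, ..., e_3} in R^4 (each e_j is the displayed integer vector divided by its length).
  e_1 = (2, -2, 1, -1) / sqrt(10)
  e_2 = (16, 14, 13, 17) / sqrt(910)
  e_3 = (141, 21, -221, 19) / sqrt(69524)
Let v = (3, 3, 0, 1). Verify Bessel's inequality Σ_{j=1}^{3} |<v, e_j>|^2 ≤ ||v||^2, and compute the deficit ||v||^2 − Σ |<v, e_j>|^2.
Σ |<v, e_j>|^2 = 12491/764; ||v||^2 = 19; deficit = 2025/764

Write each e_j = u_j / sqrt(<u_j, u_j>) where u_j is the displayed integer vector. Then <v, e_j> = <v, u_j> / sqrt(<u_j, u_j>), so |<v, e_j>|^2 = <v, u_j>^2 / <u_j, u_j>.
Coefficients: <v, e_1> = -1/sqrt(10), <v, e_2> = 107/sqrt(910), <v, e_3> = 505/sqrt(69524).
Square and sum: Σ |<v, e_j>|^2 = 12491/764.
Compute ||v||^2 = v·v = 19.
Deficit = 19 − 12491/764 = 2025/764 ≥ 0, confirming Bessel's inequality. (The deficit equals ||v − Σ <v,e_j> e_j||^2, the squared distance from v to span{e_j}.)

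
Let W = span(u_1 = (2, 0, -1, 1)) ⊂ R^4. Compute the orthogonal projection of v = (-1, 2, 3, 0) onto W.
proj_W(v) = (-5/3, 0, 5/6, -5/6)

Set up U = [u_1 | ... | u_1] ∈ R^(4×1). The projector onto W = col(U) is P = U (U^T U)^(-1) U^T.
Compute U^T U =
  [6],
and U^T v = (-5).
Solve U^T U · c = U^T v for the coefficients: c = (-5/6). The projection is proj_W(v) = U c.
Check: (v - proj_W(v)) · u_1 = 0  (should be 0).
Result: proj_W(v) = (-5/3, 0, 5/6, -5/6).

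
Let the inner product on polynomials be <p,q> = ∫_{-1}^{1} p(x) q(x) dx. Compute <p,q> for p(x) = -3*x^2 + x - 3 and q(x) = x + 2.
<p,q> = -46/3

Expand the product: p(x)·q(x) = -3*x^3 - 5*x^2 - x - 6.
∫_{-1}^{1} of each monomial x^k gives [2/(k+1) if k even, 0 if k odd]. Integrating term-by-term (or equivalently evaluating the antiderivative F(x) = -3*x^4/4 - 5*x^3/3 - x^2/2 - 6*x at the endpoints):
  F(1) − F(−1) = -107/12 − (77/12) = -46/3.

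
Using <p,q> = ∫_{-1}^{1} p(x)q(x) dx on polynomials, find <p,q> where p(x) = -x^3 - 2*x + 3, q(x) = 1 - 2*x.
<p,q> = 142/15

Expand the product: p(x)·q(x) = 2*x^4 - x^3 + 4*x^2 - 8*x + 3.
∫_{-1}^{1} of each monomial x^k gives [2/(k+1) if k even, 0 if k odd]. Integrating term-by-term (or equivalently evaluating the antiderivative F(x) = 2*x^5/5 - x^4/4 + 4*x^3/3 - 4*x^2 + 3*x at the endpoints):
  F(1) − F(−1) = 29/60 − (-539/60) = 142/15.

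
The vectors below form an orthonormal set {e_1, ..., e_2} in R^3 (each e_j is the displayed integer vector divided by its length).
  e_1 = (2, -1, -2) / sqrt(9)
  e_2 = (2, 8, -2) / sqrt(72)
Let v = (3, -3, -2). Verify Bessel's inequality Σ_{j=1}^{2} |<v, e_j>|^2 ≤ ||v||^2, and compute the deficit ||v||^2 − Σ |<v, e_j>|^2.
Σ |<v, e_j>|^2 = 43/2; ||v||^2 = 22; deficit = 1/2

Write each e_j = u_j / sqrt(<u_j, u_j>) where u_j is the displayed integer vector. Then <v, e_j> = <v, u_j> / sqrt(<u_j, u_j>), so |<v, e_j>|^2 = <v, u_j>^2 / <u_j, u_j>.
Coefficients: <v, e_1> = 13/sqrt(9), <v, e_2> = -14/sqrt(72).
Square and sum: Σ |<v, e_j>|^2 = 43/2.
Compute ||v||^2 = v·v = 22.
Deficit = 22 − 43/2 = 1/2 ≥ 0, confirming Bessel's inequality. (The deficit equals ||v − Σ <v,e_j> e_j||^2, the squared distance from v to span{e_j}.)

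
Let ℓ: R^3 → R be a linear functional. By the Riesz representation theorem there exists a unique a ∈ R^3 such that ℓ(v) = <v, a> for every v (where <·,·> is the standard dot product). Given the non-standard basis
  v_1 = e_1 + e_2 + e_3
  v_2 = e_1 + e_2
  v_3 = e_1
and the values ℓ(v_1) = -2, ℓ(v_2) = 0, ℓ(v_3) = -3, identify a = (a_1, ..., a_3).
a = (-3, 3, -2)

Write a = (a_1, ..., a_3) in the standard basis. For each basis vector v_i, ℓ(v_i) = <v_i, a> is a linear equation in the a_j's. Collect the n equations into a matrix system V a = ℓ, where row i of V is v_i (expressed in the standard basis). Since V is invertible (lower-triangular with 1s on the diagonal, up to permutation), solve by back-substitution:
  V =
[[1, 1, 1],
 [1, 1, 0],
 [1, 0, 0]]
  V a = (-2, 0, -3)
Solving gives a = (-3, 3, -2).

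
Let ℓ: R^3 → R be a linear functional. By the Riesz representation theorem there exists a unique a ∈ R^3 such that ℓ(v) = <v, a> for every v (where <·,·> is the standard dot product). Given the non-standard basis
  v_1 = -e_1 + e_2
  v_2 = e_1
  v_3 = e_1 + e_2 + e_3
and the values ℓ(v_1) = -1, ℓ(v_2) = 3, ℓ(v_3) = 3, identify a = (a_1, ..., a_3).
a = (3, 2, -2)

Write a = (a_1, ..., a_3) in the standard basis. For each basis vector v_i, ℓ(v_i) = <v_i, a> is a linear equation in the a_j's. Collect the n equations into a matrix system V a = ℓ, where row i of V is v_i (expressed in the standard basis). Since V is invertible (lower-triangular with 1s on the diagonal, up to permutation), solve by back-substitution:
  V =
[[-1, 1, 0],
 [1, 0, 0],
 [1, 1, 1]]
  V a = (-1, 3, 3)
Solving gives a = (3, 2, -2).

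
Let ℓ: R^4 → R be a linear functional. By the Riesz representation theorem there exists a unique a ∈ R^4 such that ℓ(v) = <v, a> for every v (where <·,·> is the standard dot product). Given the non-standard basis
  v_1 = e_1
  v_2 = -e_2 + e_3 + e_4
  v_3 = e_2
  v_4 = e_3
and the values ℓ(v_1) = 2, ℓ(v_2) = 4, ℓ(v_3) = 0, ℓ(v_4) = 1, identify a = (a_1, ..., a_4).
a = (2, 0, 1, 3)

Write a = (a_1, ..., a_4) in the standard basis. For each basis vector v_i, ℓ(v_i) = <v_i, a> is a linear equation in the a_j's. Collect the n equations into a matrix system V a = ℓ, where row i of V is v_i (expressed in the standard basis). Since V is invertible (lower-triangular with 1s on the diagonal, up to permutation), solve by back-substitution:
  V =
[[1, 0, 0, 0],
 [0, -1, 1, 1],
 [0, 1, 0, 0],
 [0, 0, 1, 0]]
  V a = (2, 4, 0, 1)
Solving gives a = (2, 0, 1, 3).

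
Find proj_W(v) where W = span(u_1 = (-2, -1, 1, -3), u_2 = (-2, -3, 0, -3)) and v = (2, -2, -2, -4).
proj_W(v) = (-34/37, -99/37, -24/37, -51/37)

Set up U = [u_1 | ... | u_2] ∈ R^(4×2). The projector onto W = col(U) is P = U (U^T U)^(-1) U^T.
Compute U^T U =
  [15, 16]
  [16, 22],
and U^T v = (8, 14).
Solve U^T U · c = U^T v for the coefficients: c = (-24/37, 41/37). The projection is proj_W(v) = U c.
Check: (v - proj_W(v)) · u_1 = 0  (should be 0).
Check: (v - proj_W(v)) · u_2 = 0  (should be 0).
Result: proj_W(v) = (-34/37, -99/37, -24/37, -51/37).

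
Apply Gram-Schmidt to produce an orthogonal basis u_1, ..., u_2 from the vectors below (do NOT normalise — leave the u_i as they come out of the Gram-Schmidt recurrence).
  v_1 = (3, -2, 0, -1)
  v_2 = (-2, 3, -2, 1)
Orthogonal basis:
  u_1 = (3, -2, 0, -1)
  u_2 = (11/14, 8/7, -2, 1/14)

Apply the Gram-Schmidt recurrence
  u_1 = v_1
  u_i = v_i − Σ_{j<i} ((v_i · u_j) / (u_j · u_j)) · u_j.

Step by step this gives:
  u_1 = (3, -2, 0, -1)
  u_2 = (11/14, 8/7, -2, 1/14)

Orthogonality check:
  u_2 · u_1 = 0 (should be 0)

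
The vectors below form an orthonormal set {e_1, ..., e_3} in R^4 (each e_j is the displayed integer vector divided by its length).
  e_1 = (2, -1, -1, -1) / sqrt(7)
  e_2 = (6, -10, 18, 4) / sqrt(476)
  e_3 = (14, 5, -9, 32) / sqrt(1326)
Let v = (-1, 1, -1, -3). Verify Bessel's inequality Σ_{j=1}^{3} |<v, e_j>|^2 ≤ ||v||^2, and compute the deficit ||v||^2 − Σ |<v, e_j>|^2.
Σ |<v, e_j>|^2 = 150/13; ||v||^2 = 12; deficit = 6/13

Write each e_j = u_j / sqrt(<u_j, u_j>) where u_j is the displayed integer vector. Then <v, e_j> = <v, u_j> / sqrt(<u_j, u_j>), so |<v, e_j>|^2 = <v, u_j>^2 / <u_j, u_j>.
Coefficients: <v, e_1> = 1/sqrt(7), <v, e_2> = -46/sqrt(476), <v, e_3> = -96/sqrt(1326).
Square and sum: Σ |<v, e_j>|^2 = 150/13.
Compute ||v||^2 = v·v = 12.
Deficit = 12 − 150/13 = 6/13 ≥ 0, confirming Bessel's inequality. (The deficit equals ||v − Σ <v,e_j> e_j||^2, the squared distance from v to span{e_j}.)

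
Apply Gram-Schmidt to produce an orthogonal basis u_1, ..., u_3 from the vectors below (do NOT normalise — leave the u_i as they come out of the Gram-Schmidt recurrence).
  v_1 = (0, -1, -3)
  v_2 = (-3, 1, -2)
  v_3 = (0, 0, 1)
Orthogonal basis:
  u_1 = (0, -1, -3)
  u_2 = (-3, 3/2, -1/2)
  u_3 = (-3/23, -27/115, 9/115)

Apply the Gram-Schmidt recurrence
  u_1 = v_1
  u_i = v_i − Σ_{j<i} ((v_i · u_j) / (u_j · u_j)) · u_j.

Step by step this gives:
  u_1 = (0, -1, -3)
  u_2 = (-3, 3/2, -1/2)
  u_3 = (-3/23, -27/115, 9/115)

Orthogonality check:
  u_2 · u_1 = 0 (should be 0)
  u_3 · u_1 = 0 (should be 0)
  u_3 · u_2 = 0 (should be 0)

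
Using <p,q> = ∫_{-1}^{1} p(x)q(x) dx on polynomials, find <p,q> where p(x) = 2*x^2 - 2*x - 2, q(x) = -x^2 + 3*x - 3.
<p,q> = 68/15

Expand the product: p(x)·q(x) = -2*x^4 + 8*x^3 - 10*x^2 + 6.
∫_{-1}^{1} of each monomial x^k gives [2/(k+1) if k even, 0 if k odd]. Integrating term-by-term (or equivalently evaluating the antiderivative F(x) = -2*x^5/5 + 2*x^4 - 10*x^3/3 + 6*x at the endpoints):
  F(1) − F(−1) = 64/15 − (-4/15) = 68/15.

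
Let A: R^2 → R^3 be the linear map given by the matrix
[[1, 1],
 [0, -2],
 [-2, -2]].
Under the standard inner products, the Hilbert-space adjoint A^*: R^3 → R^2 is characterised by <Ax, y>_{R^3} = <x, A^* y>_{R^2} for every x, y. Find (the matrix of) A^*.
A^* = A^T =
[[1, 0, -2],
 [1, -2, -2]]

For real matrices with standard dot products, the defining identity <Ax, y> = <x, A^* y> gives (Ax)^T y = x^T (A^*) y, i.e. x^T A^T y = x^T (A^*) y. Since this holds for all x, y, we must have A^* = A^T. Therefore
A^* =
[[1, 0, -2],
 [1, -2, -2]].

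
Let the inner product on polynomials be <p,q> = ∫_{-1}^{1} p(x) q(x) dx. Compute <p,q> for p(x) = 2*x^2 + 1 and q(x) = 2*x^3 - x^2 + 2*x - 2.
<p,q> = -122/15

Expand the product: p(x)·q(x) = 4*x^5 - 2*x^4 + 6*x^3 - 5*x^2 + 2*x - 2.
∫_{-1}^{1} of each monomial x^k gives [2/(k+1) if k even, 0 if k odd]. Integrating term-by-term (or equivalently evaluating the antiderivative F(x) = 2*x^6/3 - 2*x^5/5 + 3*x^4/2 - 5*x^3/3 + x^2 - 2*x at the endpoints):
  F(1) − F(−1) = -9/10 − (217/30) = -122/15.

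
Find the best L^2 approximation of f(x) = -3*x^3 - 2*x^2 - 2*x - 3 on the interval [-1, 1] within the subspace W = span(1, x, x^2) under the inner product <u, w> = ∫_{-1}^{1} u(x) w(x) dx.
g(x) = -2*x^2 - 19*x/5 - 3

The best approximation g ∈ W is the orthogonal projection of f onto W. Writing g = a_0 + a_1 x + a_2 x^2, the coefficients solve the normal equations G · a = b where
  G_{ij} = <φ_i, φ_j> and b_i = <f, φ_i>, with φ_0 = 1, φ_1 = x, φ_2 = x^2.
G =
  [2, 0, 2/3]
  [0, 2/3, 0]
  [2/3, 0, 2/5],
b = (-22/3, -38/15, -14/5).
Solving gives a_0 = -3, a_1 = -19/5, a_2 = -2, so
  g(x) = -2*x^2 - 19*x/5 - 3.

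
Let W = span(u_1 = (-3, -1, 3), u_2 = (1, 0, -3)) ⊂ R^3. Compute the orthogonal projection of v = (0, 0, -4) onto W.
proj_W(v) = (6/23, -12/23, -90/23)

Set up U = [u_1 | ... | u_2] ∈ R^(3×2). The projector onto W = col(U) is P = U (U^T U)^(-1) U^T.
Compute U^T U =
  [19, -12]
  [-12, 10],
and U^T v = (-12, 12).
Solve U^T U · c = U^T v for the coefficients: c = (12/23, 42/23). The projection is proj_W(v) = U c.
Check: (v - proj_W(v)) · u_1 = 0  (should be 0).
Check: (v - proj_W(v)) · u_2 = 0  (should be 0).
Result: proj_W(v) = (6/23, -12/23, -90/23).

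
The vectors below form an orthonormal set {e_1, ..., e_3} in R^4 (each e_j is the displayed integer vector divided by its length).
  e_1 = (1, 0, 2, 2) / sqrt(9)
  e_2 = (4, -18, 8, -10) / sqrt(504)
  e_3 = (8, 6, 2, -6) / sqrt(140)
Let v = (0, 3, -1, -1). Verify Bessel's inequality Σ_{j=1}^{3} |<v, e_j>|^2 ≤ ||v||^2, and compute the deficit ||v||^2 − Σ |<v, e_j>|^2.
Σ |<v, e_j>|^2 = 53/5; ||v||^2 = 11; deficit = 2/5

Write each e_j = u_j / sqrt(<u_j, u_j>) where u_j is the displayed integer vector. Then <v, e_j> = <v, u_j> / sqrt(<u_j, u_j>), so |<v, e_j>|^2 = <v, u_j>^2 / <u_j, u_j>.
Coefficients: <v, e_1> = -4/sqrt(9), <v, e_2> = -52/sqrt(504), <v, e_3> = 22/sqrt(140).
Square and sum: Σ |<v, e_j>|^2 = 53/5.
Compute ||v||^2 = v·v = 11.
Deficit = 11 − 53/5 = 2/5 ≥ 0, confirming Bessel's inequality. (The deficit equals ||v − Σ <v,e_j> e_j||^2, the squared distance from v to span{e_j}.)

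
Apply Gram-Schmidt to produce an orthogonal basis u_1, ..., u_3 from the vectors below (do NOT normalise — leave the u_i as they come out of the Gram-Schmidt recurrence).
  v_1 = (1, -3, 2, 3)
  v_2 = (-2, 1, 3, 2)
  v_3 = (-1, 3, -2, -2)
Orthogonal basis:
  u_1 = (1, -3, 2, 3)
  u_2 = (-53/23, 44/23, 55/23, 25/23)
  u_3 = (2/73, 19/73, -31/73, 39/73)

Apply the Gram-Schmidt recurrence
  u_1 = v_1
  u_i = v_i − Σ_{j<i} ((v_i · u_j) / (u_j · u_j)) · u_j.

Step by step this gives:
  u_1 = (1, -3, 2, 3)
  u_2 = (-53/23, 44/23, 55/23, 25/23)
  u_3 = (2/73, 19/73, -31/73, 39/73)

Orthogonality check:
  u_2 · u_1 = 0 (should be 0)
  u_3 · u_1 = 0 (should be 0)
  u_3 · u_2 = 0 (should be 0)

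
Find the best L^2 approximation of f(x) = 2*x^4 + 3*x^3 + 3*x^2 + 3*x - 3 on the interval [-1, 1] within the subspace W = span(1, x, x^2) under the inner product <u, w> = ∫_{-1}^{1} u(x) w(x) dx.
g(x) = 33*x^2/7 + 24*x/5 - 111/35

The best approximation g ∈ W is the orthogonal projection of f onto W. Writing g = a_0 + a_1 x + a_2 x^2, the coefficients solve the normal equations G · a = b where
  G_{ij} = <φ_i, φ_j> and b_i = <f, φ_i>, with φ_0 = 1, φ_1 = x, φ_2 = x^2.
G =
  [2, 0, 2/3]
  [0, 2/3, 0]
  [2/3, 0, 2/5],
b = (-16/5, 16/5, -8/35).
Solving gives a_0 = -111/35, a_1 = 24/5, a_2 = 33/7, so
  g(x) = 33*x^2/7 + 24*x/5 - 111/35.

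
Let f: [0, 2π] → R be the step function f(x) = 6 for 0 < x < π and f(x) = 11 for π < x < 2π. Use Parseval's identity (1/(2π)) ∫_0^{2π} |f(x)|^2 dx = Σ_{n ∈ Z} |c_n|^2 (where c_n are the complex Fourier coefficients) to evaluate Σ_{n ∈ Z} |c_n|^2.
Σ |c_n|^2 = 157/2

Parseval equates the L^2 energy of f (normalised by 1/(2π)) with the ℓ^2 sum of its Fourier coefficients: (1/(2π)) ∫_0^{2π} |f|^2 = Σ |c_n|^2.
Compute the left side: (1/(2π)) [∫_0^π 6^2 dx + ∫_π^{2π} 11^2 dx] = (1/(2π)) · (36π + 121π) = (36 + 121)/2 = 157/2.
So Σ_{n ∈ Z} |c_n|^2 = 157/2.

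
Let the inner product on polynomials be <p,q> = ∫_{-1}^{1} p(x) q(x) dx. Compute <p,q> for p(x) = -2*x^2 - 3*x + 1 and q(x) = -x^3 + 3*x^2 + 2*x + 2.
<p,q> = -28/15

Expand the product: p(x)·q(x) = 2*x^5 - 3*x^4 - 14*x^3 - 7*x^2 - 4*x + 2.
∫_{-1}^{1} of each monomial x^k gives [2/(k+1) if k even, 0 if k odd]. Integrating term-by-term (or equivalently evaluating the antiderivative F(x) = x^6/3 - 3*x^5/5 - 7*x^4/2 - 7*x^3/3 - 2*x^2 + 2*x at the endpoints):
  F(1) − F(−1) = -61/10 − (-127/30) = -28/15.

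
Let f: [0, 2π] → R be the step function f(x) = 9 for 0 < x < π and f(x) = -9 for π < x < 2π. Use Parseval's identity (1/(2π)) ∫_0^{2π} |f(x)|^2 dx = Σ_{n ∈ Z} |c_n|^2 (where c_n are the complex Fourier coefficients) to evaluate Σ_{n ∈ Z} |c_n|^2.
Σ |c_n|^2 = 81

Parseval equates the L^2 energy of f (normalised by 1/(2π)) with the ℓ^2 sum of its Fourier coefficients: (1/(2π)) ∫_0^{2π} |f|^2 = Σ |c_n|^2.
Compute the left side: (1/(2π)) [∫_0^π 9^2 dx + ∫_π^{2π} (-9)^2 dx] = (1/(2π)) · (81π + 81π) = (81 + 81)/2 = 81.
So Σ_{n ∈ Z} |c_n|^2 = 81.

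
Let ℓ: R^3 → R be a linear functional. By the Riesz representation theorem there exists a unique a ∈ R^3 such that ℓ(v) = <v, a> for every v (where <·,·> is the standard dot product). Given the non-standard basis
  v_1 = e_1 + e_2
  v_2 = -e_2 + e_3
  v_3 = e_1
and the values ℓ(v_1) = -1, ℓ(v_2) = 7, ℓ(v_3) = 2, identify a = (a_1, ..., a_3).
a = (2, -3, 4)

Write a = (a_1, ..., a_3) in the standard basis. For each basis vector v_i, ℓ(v_i) = <v_i, a> is a linear equation in the a_j's. Collect the n equations into a matrix system V a = ℓ, where row i of V is v_i (expressed in the standard basis). Since V is invertible (lower-triangular with 1s on the diagonal, up to permutation), solve by back-substitution:
  V =
[[1, 1, 0],
 [0, -1, 1],
 [1, 0, 0]]
  V a = (-1, 7, 2)
Solving gives a = (2, -3, 4).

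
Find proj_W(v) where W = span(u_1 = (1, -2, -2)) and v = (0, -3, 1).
proj_W(v) = (4/9, -8/9, -8/9)

Set up U = [u_1 | ... | u_1] ∈ R^(3×1). The projector onto W = col(U) is P = U (U^T U)^(-1) U^T.
Compute U^T U =
  [9],
and U^T v = (4).
Solve U^T U · c = U^T v for the coefficients: c = (4/9). The projection is proj_W(v) = U c.
Check: (v - proj_W(v)) · u_1 = 0  (should be 0).
Result: proj_W(v) = (4/9, -8/9, -8/9).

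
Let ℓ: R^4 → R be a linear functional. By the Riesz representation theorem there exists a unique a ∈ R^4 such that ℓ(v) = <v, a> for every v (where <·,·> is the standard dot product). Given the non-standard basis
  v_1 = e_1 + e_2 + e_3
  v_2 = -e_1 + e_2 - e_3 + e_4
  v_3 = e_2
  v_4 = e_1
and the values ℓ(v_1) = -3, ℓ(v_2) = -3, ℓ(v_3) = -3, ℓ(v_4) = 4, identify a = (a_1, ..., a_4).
a = (4, -3, -4, 0)

Write a = (a_1, ..., a_4) in the standard basis. For each basis vector v_i, ℓ(v_i) = <v_i, a> is a linear equation in the a_j's. Collect the n equations into a matrix system V a = ℓ, where row i of V is v_i (expressed in the standard basis). Since V is invertible (lower-triangular with 1s on the diagonal, up to permutation), solve by back-substitution:
  V =
[[1, 1, 1, 0],
 [-1, 1, -1, 1],
 [0, 1, 0, 0],
 [1, 0, 0, 0]]
  V a = (-3, -3, -3, 4)
Solving gives a = (4, -3, -4, 0).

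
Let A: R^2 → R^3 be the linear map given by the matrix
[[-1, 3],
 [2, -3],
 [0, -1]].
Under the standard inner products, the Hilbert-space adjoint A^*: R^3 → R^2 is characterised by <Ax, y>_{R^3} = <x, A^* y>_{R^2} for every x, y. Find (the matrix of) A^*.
A^* = A^T =
[[-1, 2, 0],
 [3, -3, -1]]

For real matrices with standard dot products, the defining identity <Ax, y> = <x, A^* y> gives (Ax)^T y = x^T (A^*) y, i.e. x^T A^T y = x^T (A^*) y. Since this holds for all x, y, we must have A^* = A^T. Therefore
A^* =
[[-1, 2, 0],
 [3, -3, -1]].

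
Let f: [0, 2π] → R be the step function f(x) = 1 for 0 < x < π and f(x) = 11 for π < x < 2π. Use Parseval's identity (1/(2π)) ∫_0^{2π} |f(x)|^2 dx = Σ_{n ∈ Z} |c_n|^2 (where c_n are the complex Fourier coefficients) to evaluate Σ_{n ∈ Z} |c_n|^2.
Σ |c_n|^2 = 61

Parseval equates the L^2 energy of f (normalised by 1/(2π)) with the ℓ^2 sum of its Fourier coefficients: (1/(2π)) ∫_0^{2π} |f|^2 = Σ |c_n|^2.
Compute the left side: (1/(2π)) [∫_0^π 1^2 dx + ∫_π^{2π} 11^2 dx] = (1/(2π)) · (1π + 121π) = (1 + 121)/2 = 61.
So Σ_{n ∈ Z} |c_n|^2 = 61.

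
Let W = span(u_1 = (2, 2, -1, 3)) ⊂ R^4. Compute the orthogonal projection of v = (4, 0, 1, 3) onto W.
proj_W(v) = (16/9, 16/9, -8/9, 8/3)

Set up U = [u_1 | ... | u_1] ∈ R^(4×1). The projector onto W = col(U) is P = U (U^T U)^(-1) U^T.
Compute U^T U =
  [18],
and U^T v = (16).
Solve U^T U · c = U^T v for the coefficients: c = (8/9). The projection is proj_W(v) = U c.
Check: (v - proj_W(v)) · u_1 = 0  (should be 0).
Result: proj_W(v) = (16/9, 16/9, -8/9, 8/3).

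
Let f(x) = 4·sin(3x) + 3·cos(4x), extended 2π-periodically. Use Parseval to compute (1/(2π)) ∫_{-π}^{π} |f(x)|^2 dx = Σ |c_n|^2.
Σ |c_n|^2 = 25/2

Expand |f|^2 and use orthogonality of {sin(nx), cos(mx)} on [-π, π]:
  ∫_{-π}^{π} sin(nx)^2 dx = π, ∫ cos(mx)^2 dx = π, and cross terms integrate to 0.
So ∫_{-π}^{π} f(x)^2 dx = 4^2 · π + 3^2 · π = (16 + 9)π.
Divide by 2π: (16 + 9)/2 = 25/2.
By Parseval, this equals Σ |c_n|^2.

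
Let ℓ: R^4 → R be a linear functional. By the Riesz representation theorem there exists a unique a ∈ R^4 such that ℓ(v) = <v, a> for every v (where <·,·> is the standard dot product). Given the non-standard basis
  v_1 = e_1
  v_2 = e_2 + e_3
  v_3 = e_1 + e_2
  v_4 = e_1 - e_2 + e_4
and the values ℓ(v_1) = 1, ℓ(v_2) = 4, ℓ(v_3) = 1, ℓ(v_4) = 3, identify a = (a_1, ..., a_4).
a = (1, 0, 4, 2)

Write a = (a_1, ..., a_4) in the standard basis. For each basis vector v_i, ℓ(v_i) = <v_i, a> is a linear equation in the a_j's. Collect the n equations into a matrix system V a = ℓ, where row i of V is v_i (expressed in the standard basis). Since V is invertible (lower-triangular with 1s on the diagonal, up to permutation), solve by back-substitution:
  V =
[[1, 0, 0, 0],
 [0, 1, 1, 0],
 [1, 1, 0, 0],
 [1, -1, 0, 1]]
  V a = (1, 4, 1, 3)
Solving gives a = (1, 0, 4, 2).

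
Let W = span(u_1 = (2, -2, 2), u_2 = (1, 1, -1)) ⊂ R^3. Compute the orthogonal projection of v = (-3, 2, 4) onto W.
proj_W(v) = (-3, -1, 1)

Set up U = [u_1 | ... | u_2] ∈ R^(3×2). The projector onto W = col(U) is P = U (U^T U)^(-1) U^T.
Compute U^T U =
  [12, -2]
  [-2, 3],
and U^T v = (-2, -5).
Solve U^T U · c = U^T v for the coefficients: c = (-1/2, -2). The projection is proj_W(v) = U c.
Check: (v - proj_W(v)) · u_1 = 0  (should be 0).
Check: (v - proj_W(v)) · u_2 = 0  (should be 0).
Result: proj_W(v) = (-3, -1, 1).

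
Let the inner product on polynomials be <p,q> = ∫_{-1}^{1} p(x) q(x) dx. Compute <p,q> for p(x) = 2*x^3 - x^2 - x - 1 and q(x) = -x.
<p,q> = -2/15

Expand the product: p(x)·q(x) = -2*x^4 + x^3 + x^2 + x.
∫_{-1}^{1} of each monomial x^k gives [2/(k+1) if k even, 0 if k odd]. Integrating term-by-term (or equivalently evaluating the antiderivative F(x) = -2*x^5/5 + x^4/4 + x^3/3 + x^2/2 at the endpoints):
  F(1) − F(−1) = 41/60 − (49/60) = -2/15.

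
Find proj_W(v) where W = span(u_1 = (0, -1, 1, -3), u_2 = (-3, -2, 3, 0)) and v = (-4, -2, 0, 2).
proj_W(v) = (-84/31, -32/31, 60/31, 72/31)

Set up U = [u_1 | ... | u_2] ∈ R^(4×2). The projector onto W = col(U) is P = U (U^T U)^(-1) U^T.
Compute U^T U =
  [11, 5]
  [5, 22],
and U^T v = (-4, 16).
Solve U^T U · c = U^T v for the coefficients: c = (-24/31, 28/31). The projection is proj_W(v) = U c.
Check: (v - proj_W(v)) · u_1 = 0  (should be 0).
Check: (v - proj_W(v)) · u_2 = 0  (should be 0).
Result: proj_W(v) = (-84/31, -32/31, 60/31, 72/31).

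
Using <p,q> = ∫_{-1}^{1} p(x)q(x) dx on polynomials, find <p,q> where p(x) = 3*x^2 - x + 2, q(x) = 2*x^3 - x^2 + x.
<p,q> = -4

Expand the product: p(x)·q(x) = 6*x^5 - 5*x^4 + 8*x^3 - 3*x^2 + 2*x.
∫_{-1}^{1} of each monomial x^k gives [2/(k+1) if k even, 0 if k odd]. Integrating term-by-term (or equivalently evaluating the antiderivative F(x) = x^6 - x^5 + 2*x^4 - x^3 + x^2 at the endpoints):
  F(1) − F(−1) = 2 − (6) = -4.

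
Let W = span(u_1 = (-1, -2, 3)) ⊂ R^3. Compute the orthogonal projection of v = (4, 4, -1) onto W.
proj_W(v) = (15/14, 15/7, -45/14)

Set up U = [u_1 | ... | u_1] ∈ R^(3×1). The projector onto W = col(U) is P = U (U^T U)^(-1) U^T.
Compute U^T U =
  [14],
and U^T v = (-15).
Solve U^T U · c = U^T v for the coefficients: c = (-15/14). The projection is proj_W(v) = U c.
Check: (v - proj_W(v)) · u_1 = 0  (should be 0).
Result: proj_W(v) = (15/14, 15/7, -45/14).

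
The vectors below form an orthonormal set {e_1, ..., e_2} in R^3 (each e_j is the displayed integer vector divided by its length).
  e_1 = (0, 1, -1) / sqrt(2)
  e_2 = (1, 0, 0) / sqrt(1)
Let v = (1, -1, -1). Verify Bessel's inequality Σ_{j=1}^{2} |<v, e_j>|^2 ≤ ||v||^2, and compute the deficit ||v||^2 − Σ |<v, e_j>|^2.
Σ |<v, e_j>|^2 = 1; ||v||^2 = 3; deficit = 2

Write each e_j = u_j / sqrt(<u_j, u_j>) where u_j is the displayed integer vector. Then <v, e_j> = <v, u_j> / sqrt(<u_j, u_j>), so |<v, e_j>|^2 = <v, u_j>^2 / <u_j, u_j>.
Coefficients: <v, e_1> = 0/sqrt(2), <v, e_2> = 1/sqrt(1).
Square and sum: Σ |<v, e_j>|^2 = 1.
Compute ||v||^2 = v·v = 3.
Deficit = 3 − 1 = 2 ≥ 0, confirming Bessel's inequality. (The deficit equals ||v − Σ <v,e_j> e_j||^2, the squared distance from v to span{e_j}.)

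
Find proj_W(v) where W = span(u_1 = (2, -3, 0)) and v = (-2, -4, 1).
proj_W(v) = (16/13, -24/13, 0)

Set up U = [u_1 | ... | u_1] ∈ R^(3×1). The projector onto W = col(U) is P = U (U^T U)^(-1) U^T.
Compute U^T U =
  [13],
and U^T v = (8).
Solve U^T U · c = U^T v for the coefficients: c = (8/13). The projection is proj_W(v) = U c.
Check: (v - proj_W(v)) · u_1 = 0  (should be 0).
Result: proj_W(v) = (16/13, -24/13, 0).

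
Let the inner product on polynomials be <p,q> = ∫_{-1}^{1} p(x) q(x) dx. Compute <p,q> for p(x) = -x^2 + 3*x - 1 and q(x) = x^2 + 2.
<p,q> = -32/5

Expand the product: p(x)·q(x) = -x^4 + 3*x^3 - 3*x^2 + 6*x - 2.
∫_{-1}^{1} of each monomial x^k gives [2/(k+1) if k even, 0 if k odd]. Integrating term-by-term (or equivalently evaluating the antiderivative F(x) = -x^5/5 + 3*x^4/4 - x^3 + 3*x^2 - 2*x at the endpoints):
  F(1) − F(−1) = 11/20 − (139/20) = -32/5.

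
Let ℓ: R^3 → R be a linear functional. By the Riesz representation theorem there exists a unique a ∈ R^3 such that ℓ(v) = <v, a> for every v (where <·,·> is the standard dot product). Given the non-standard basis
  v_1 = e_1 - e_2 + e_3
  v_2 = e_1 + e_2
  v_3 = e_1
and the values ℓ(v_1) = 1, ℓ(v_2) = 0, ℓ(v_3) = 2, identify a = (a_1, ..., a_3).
a = (2, -2, -3)

Write a = (a_1, ..., a_3) in the standard basis. For each basis vector v_i, ℓ(v_i) = <v_i, a> is a linear equation in the a_j's. Collect the n equations into a matrix system V a = ℓ, where row i of V is v_i (expressed in the standard basis). Since V is invertible (lower-triangular with 1s on the diagonal, up to permutation), solve by back-substitution:
  V =
[[1, -1, 1],
 [1, 1, 0],
 [1, 0, 0]]
  V a = (1, 0, 2)
Solving gives a = (2, -2, -3).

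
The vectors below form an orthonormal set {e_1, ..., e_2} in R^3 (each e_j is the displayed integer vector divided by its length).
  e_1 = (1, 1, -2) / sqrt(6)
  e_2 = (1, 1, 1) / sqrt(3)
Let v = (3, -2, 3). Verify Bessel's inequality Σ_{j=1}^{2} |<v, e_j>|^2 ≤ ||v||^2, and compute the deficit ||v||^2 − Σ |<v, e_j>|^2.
Σ |<v, e_j>|^2 = 19/2; ||v||^2 = 22; deficit = 25/2

Write each e_j = u_j / sqrt(<u_j, u_j>) where u_j is the displayed integer vector. Then <v, e_j> = <v, u_j> / sqrt(<u_j, u_j>), so |<v, e_j>|^2 = <v, u_j>^2 / <u_j, u_j>.
Coefficients: <v, e_1> = -5/sqrt(6), <v, e_2> = 4/sqrt(3).
Square and sum: Σ |<v, e_j>|^2 = 19/2.
Compute ||v||^2 = v·v = 22.
Deficit = 22 − 19/2 = 25/2 ≥ 0, confirming Bessel's inequality. (The deficit equals ||v − Σ <v,e_j> e_j||^2, the squared distance from v to span{e_j}.)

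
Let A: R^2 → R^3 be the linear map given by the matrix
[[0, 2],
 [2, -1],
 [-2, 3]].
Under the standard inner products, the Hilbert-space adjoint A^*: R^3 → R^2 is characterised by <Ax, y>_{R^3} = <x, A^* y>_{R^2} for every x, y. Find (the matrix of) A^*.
A^* = A^T =
[[0, 2, -2],
 [2, -1, 3]]

For real matrices with standard dot products, the defining identity <Ax, y> = <x, A^* y> gives (Ax)^T y = x^T (A^*) y, i.e. x^T A^T y = x^T (A^*) y. Since this holds for all x, y, we must have A^* = A^T. Therefore
A^* =
[[0, 2, -2],
 [2, -1, 3]].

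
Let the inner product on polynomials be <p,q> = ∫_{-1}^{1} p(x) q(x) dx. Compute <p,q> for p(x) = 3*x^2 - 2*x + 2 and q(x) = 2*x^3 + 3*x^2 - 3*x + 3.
<p,q> = 28

Expand the product: p(x)·q(x) = 6*x^5 + 5*x^4 - 11*x^3 + 21*x^2 - 12*x + 6.
∫_{-1}^{1} of each monomial x^k gives [2/(k+1) if k even, 0 if k odd]. Integrating term-by-term (or equivalently evaluating the antiderivative F(x) = x^6 + x^5 - 11*x^4/4 + 7*x^3 - 6*x^2 + 6*x at the endpoints):
  F(1) − F(−1) = 25/4 − (-87/4) = 28.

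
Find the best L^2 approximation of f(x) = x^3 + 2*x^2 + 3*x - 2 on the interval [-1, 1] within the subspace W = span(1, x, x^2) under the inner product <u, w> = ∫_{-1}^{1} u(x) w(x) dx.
g(x) = 2*x^2 + 18*x/5 - 2

The best approximation g ∈ W is the orthogonal projection of f onto W. Writing g = a_0 + a_1 x + a_2 x^2, the coefficients solve the normal equations G · a = b where
  G_{ij} = <φ_i, φ_j> and b_i = <f, φ_i>, with φ_0 = 1, φ_1 = x, φ_2 = x^2.
G =
  [2, 0, 2/3]
  [0, 2/3, 0]
  [2/3, 0, 2/5],
b = (-8/3, 12/5, -8/15).
Solving gives a_0 = -2, a_1 = 18/5, a_2 = 2, so
  g(x) = 2*x^2 + 18*x/5 - 2.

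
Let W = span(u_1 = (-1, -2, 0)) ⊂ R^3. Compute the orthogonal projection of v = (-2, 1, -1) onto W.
proj_W(v) = (0, 0, 0)

Set up U = [u_1 | ... | u_1] ∈ R^(3×1). The projector onto W = col(U) is P = U (U^T U)^(-1) U^T.
Compute U^T U =
  [5],
and U^T v = (0).
Solve U^T U · c = U^T v for the coefficients: c = (0). The projection is proj_W(v) = U c.
Check: (v - proj_W(v)) · u_1 = 0  (should be 0).
Result: proj_W(v) = (0, 0, 0).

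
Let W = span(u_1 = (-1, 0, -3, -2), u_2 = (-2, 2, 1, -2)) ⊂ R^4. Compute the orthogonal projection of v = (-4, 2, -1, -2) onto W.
proj_W(v) = (-452/173, 354/173, -117/173, -550/173)

Set up U = [u_1 | ... | u_2] ∈ R^(4×2). The projector onto W = col(U) is P = U (U^T U)^(-1) U^T.
Compute U^T U =
  [14, 3]
  [3, 13],
and U^T v = (11, 15).
Solve U^T U · c = U^T v for the coefficients: c = (98/173, 177/173). The projection is proj_W(v) = U c.
Check: (v - proj_W(v)) · u_1 = 0  (should be 0).
Check: (v - proj_W(v)) · u_2 = 0  (should be 0).
Result: proj_W(v) = (-452/173, 354/173, -117/173, -550/173).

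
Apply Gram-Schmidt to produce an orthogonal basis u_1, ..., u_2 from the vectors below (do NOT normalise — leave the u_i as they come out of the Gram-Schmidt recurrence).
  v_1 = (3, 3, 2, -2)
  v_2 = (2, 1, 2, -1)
Orthogonal basis:
  u_1 = (3, 3, 2, -2)
  u_2 = (7/26, -19/26, 11/13, 2/13)

Apply the Gram-Schmidt recurrence
  u_1 = v_1
  u_i = v_i − Σ_{j<i} ((v_i · u_j) / (u_j · u_j)) · u_j.

Step by step this gives:
  u_1 = (3, 3, 2, -2)
  u_2 = (7/26, -19/26, 11/13, 2/13)

Orthogonality check:
  u_2 · u_1 = 0 (should be 0)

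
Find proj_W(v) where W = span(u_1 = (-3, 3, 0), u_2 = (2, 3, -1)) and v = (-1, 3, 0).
proj_W(v) = (-29/27, 79/27, -10/27)

Set up U = [u_1 | ... | u_2] ∈ R^(3×2). The projector onto W = col(U) is P = U (U^T U)^(-1) U^T.
Compute U^T U =
  [18, 3]
  [3, 14],
and U^T v = (12, 7).
Solve U^T U · c = U^T v for the coefficients: c = (49/81, 10/27). The projection is proj_W(v) = U c.
Check: (v - proj_W(v)) · u_1 = 0  (should be 0).
Check: (v - proj_W(v)) · u_2 = 0  (should be 0).
Result: proj_W(v) = (-29/27, 79/27, -10/27).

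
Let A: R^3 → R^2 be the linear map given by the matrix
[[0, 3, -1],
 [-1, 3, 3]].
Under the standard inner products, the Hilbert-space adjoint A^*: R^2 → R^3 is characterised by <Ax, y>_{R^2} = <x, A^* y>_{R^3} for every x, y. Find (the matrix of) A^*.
A^* = A^T =
[[0, -1],
 [3, 3],
 [-1, 3]]

For real matrices with standard dot products, the defining identity <Ax, y> = <x, A^* y> gives (Ax)^T y = x^T (A^*) y, i.e. x^T A^T y = x^T (A^*) y. Since this holds for all x, y, we must have A^* = A^T. Therefore
A^* =
[[0, -1],
 [3, 3],
 [-1, 3]].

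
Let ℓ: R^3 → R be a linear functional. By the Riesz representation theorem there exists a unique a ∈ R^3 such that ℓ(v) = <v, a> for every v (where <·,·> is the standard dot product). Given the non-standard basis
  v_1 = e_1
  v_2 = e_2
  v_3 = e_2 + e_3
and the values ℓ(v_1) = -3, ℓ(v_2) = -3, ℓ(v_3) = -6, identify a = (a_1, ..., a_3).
a = (-3, -3, -3)

Write a = (a_1, ..., a_3) in the standard basis. For each basis vector v_i, ℓ(v_i) = <v_i, a> is a linear equation in the a_j's. Collect the n equations into a matrix system V a = ℓ, where row i of V is v_i (expressed in the standard basis). Since V is invertible (lower-triangular with 1s on the diagonal, up to permutation), solve by back-substitution:
  V =
[[1, 0, 0],
 [0, 1, 0],
 [0, 1, 1]]
  V a = (-3, -3, -6)
Solving gives a = (-3, -3, -3).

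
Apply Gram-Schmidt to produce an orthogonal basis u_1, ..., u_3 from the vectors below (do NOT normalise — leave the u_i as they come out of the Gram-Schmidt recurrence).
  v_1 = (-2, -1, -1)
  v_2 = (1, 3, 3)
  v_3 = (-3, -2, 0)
Orthogonal basis:
  u_1 = (-2, -1, -1)
  u_2 = (-5/3, 5/3, 5/3)
  u_3 = (0, -1, 1)

Apply the Gram-Schmidt recurrence
  u_1 = v_1
  u_i = v_i − Σ_{j<i} ((v_i · u_j) / (u_j · u_j)) · u_j.

Step by step this gives:
  u_1 = (-2, -1, -1)
  u_2 = (-5/3, 5/3, 5/3)
  u_3 = (0, -1, 1)

Orthogonality check:
  u_2 · u_1 = 0 (should be 0)
  u_3 · u_1 = 0 (should be 0)
  u_3 · u_2 = 0 (should be 0)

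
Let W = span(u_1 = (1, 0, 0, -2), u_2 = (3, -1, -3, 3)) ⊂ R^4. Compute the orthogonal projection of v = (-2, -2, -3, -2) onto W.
proj_W(v) = (56/131, -1/131, -3/131, -103/131)

Set up U = [u_1 | ... | u_2] ∈ R^(4×2). The projector onto W = col(U) is P = U (U^T U)^(-1) U^T.
Compute U^T U =
  [5, -3]
  [-3, 28],
and U^T v = (2, -1).
Solve U^T U · c = U^T v for the coefficients: c = (53/131, 1/131). The projection is proj_W(v) = U c.
Check: (v - proj_W(v)) · u_1 = 0  (should be 0).
Check: (v - proj_W(v)) · u_2 = 0  (should be 0).
Result: proj_W(v) = (56/131, -1/131, -3/131, -103/131).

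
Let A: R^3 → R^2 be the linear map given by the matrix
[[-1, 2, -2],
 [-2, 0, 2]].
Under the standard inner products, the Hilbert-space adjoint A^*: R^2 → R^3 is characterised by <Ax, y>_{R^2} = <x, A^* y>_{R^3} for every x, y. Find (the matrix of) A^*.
A^* = A^T =
[[-1, -2],
 [2, 0],
 [-2, 2]]

For real matrices with standard dot products, the defining identity <Ax, y> = <x, A^* y> gives (Ax)^T y = x^T (A^*) y, i.e. x^T A^T y = x^T (A^*) y. Since this holds for all x, y, we must have A^* = A^T. Therefore
A^* =
[[-1, -2],
 [2, 0],
 [-2, 2]].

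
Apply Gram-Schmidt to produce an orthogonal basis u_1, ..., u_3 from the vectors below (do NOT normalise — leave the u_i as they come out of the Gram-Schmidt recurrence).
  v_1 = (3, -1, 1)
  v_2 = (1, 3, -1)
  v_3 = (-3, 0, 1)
Orthogonal basis:
  u_1 = (3, -1, 1)
  u_2 = (14/11, 32/11, -10/11)
  u_3 = (-4/15, 8/15, 4/3)

Apply the Gram-Schmidt recurrence
  u_1 = v_1
  u_i = v_i − Σ_{j<i} ((v_i · u_j) / (u_j · u_j)) · u_j.

Step by step this gives:
  u_1 = (3, -1, 1)
  u_2 = (14/11, 32/11, -10/11)
  u_3 = (-4/15, 8/15, 4/3)

Orthogonality check:
  u_2 · u_1 = 0 (should be 0)
  u_3 · u_1 = 0 (should be 0)
  u_3 · u_2 = 0 (should be 0)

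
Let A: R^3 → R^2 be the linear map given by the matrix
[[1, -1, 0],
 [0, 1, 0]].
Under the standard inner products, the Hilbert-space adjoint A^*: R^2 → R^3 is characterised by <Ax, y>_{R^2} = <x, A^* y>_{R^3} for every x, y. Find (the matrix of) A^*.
A^* = A^T =
[[1, 0],
 [-1, 1],
 [0, 0]]

For real matrices with standard dot products, the defining identity <Ax, y> = <x, A^* y> gives (Ax)^T y = x^T (A^*) y, i.e. x^T A^T y = x^T (A^*) y. Since this holds for all x, y, we must have A^* = A^T. Therefore
A^* =
[[1, 0],
 [-1, 1],
 [0, 0]].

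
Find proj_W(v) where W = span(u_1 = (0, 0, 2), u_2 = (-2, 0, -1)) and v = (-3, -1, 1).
proj_W(v) = (-3, 0, 1)

Set up U = [u_1 | ... | u_2] ∈ R^(3×2). The projector onto W = col(U) is P = U (U^T U)^(-1) U^T.
Compute U^T U =
  [4, -2]
  [-2, 5],
and U^T v = (2, 5).
Solve U^T U · c = U^T v for the coefficients: c = (5/4, 3/2). The projection is proj_W(v) = U c.
Check: (v - proj_W(v)) · u_1 = 0  (should be 0).
Check: (v - proj_W(v)) · u_2 = 0  (should be 0).
Result: proj_W(v) = (-3, 0, 1).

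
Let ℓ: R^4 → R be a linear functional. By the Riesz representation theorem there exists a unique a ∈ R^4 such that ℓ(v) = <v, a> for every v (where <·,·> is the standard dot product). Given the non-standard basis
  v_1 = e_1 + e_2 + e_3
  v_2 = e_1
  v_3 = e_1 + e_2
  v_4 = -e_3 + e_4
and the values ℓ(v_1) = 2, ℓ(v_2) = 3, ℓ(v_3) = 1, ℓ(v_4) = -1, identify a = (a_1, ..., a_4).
a = (3, -2, 1, 0)

Write a = (a_1, ..., a_4) in the standard basis. For each basis vector v_i, ℓ(v_i) = <v_i, a> is a linear equation in the a_j's. Collect the n equations into a matrix system V a = ℓ, where row i of V is v_i (expressed in the standard basis). Since V is invertible (lower-triangular with 1s on the diagonal, up to permutation), solve by back-substitution:
  V =
[[1, 1, 1, 0],
 [1, 0, 0, 0],
 [1, 1, 0, 0],
 [0, 0, -1, 1]]
  V a = (2, 3, 1, -1)
Solving gives a = (3, -2, 1, 0).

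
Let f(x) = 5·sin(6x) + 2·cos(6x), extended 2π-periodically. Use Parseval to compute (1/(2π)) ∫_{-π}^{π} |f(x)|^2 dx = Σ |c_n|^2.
Σ |c_n|^2 = 29/2

Expand |f|^2 and use orthogonality of {sin(nx), cos(mx)} on [-π, π]:
  ∫_{-π}^{π} sin(nx)^2 dx = π, ∫ cos(mx)^2 dx = π, and cross terms integrate to 0.
So ∫_{-π}^{π} f(x)^2 dx = 5^2 · π + 2^2 · π = (25 + 4)π.
Divide by 2π: (25 + 4)/2 = 29/2.
By Parseval, this equals Σ |c_n|^2.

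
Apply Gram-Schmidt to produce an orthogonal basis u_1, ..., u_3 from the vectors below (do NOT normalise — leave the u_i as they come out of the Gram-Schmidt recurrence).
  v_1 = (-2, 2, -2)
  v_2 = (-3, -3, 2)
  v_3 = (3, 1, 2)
Orthogonal basis:
  u_1 = (-2, 2, -2)
  u_2 = (-11/3, -7/3, 4/3)
  u_3 = (-7/31, 35/31, 42/31)

Apply the Gram-Schmidt recurrence
  u_1 = v_1
  u_i = v_i − Σ_{j<i} ((v_i · u_j) / (u_j · u_j)) · u_j.

Step by step this gives:
  u_1 = (-2, 2, -2)
  u_2 = (-11/3, -7/3, 4/3)
  u_3 = (-7/31, 35/31, 42/31)

Orthogonality check:
  u_2 · u_1 = 0 (should be 0)
  u_3 · u_1 = 0 (should be 0)
  u_3 · u_2 = 0 (should be 0)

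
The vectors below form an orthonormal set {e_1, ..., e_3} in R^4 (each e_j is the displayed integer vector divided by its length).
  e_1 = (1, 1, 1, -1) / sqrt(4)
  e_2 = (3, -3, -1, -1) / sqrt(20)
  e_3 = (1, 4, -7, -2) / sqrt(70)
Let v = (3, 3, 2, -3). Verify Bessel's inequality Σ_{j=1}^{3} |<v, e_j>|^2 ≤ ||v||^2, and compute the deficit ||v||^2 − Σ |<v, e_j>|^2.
Σ |<v, e_j>|^2 = 31; ||v||^2 = 31; deficit = 0

Write each e_j = u_j / sqrt(<u_j, u_j>) where u_j is the displayed integer vector. Then <v, e_j> = <v, u_j> / sqrt(<u_j, u_j>), so |<v, e_j>|^2 = <v, u_j>^2 / <u_j, u_j>.
Coefficients: <v, e_1> = 11/sqrt(4), <v, e_2> = 1/sqrt(20), <v, e_3> = 7/sqrt(70).
Square and sum: Σ |<v, e_j>|^2 = 31.
Compute ||v||^2 = v·v = 31.
Deficit = 31 − 31 = 0 ≥ 0, confirming Bessel's inequality. (The deficit equals ||v − Σ <v,e_j> e_j||^2, the squared distance from v to span{e_j}.)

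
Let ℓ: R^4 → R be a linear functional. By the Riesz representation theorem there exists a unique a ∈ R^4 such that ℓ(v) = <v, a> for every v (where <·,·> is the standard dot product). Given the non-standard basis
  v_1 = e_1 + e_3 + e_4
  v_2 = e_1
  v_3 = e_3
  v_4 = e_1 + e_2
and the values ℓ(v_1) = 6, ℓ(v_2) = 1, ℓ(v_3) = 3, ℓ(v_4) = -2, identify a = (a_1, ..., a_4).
a = (1, -3, 3, 2)

Write a = (a_1, ..., a_4) in the standard basis. For each basis vector v_i, ℓ(v_i) = <v_i, a> is a linear equation in the a_j's. Collect the n equations into a matrix system V a = ℓ, where row i of V is v_i (expressed in the standard basis). Since V is invertible (lower-triangular with 1s on the diagonal, up to permutation), solve by back-substitution:
  V =
[[1, 0, 1, 1],
 [1, 0, 0, 0],
 [0, 0, 1, 0],
 [1, 1, 0, 0]]
  V a = (6, 1, 3, -2)
Solving gives a = (1, -3, 3, 2).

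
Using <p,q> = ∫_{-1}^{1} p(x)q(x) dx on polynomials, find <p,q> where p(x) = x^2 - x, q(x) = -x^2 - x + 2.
<p,q> = 8/5

Expand the product: p(x)·q(x) = -x^4 + 3*x^2 - 2*x.
∫_{-1}^{1} of each monomial x^k gives [2/(k+1) if k even, 0 if k odd]. Integrating term-by-term (or equivalently evaluating the antiderivative F(x) = -x^5/5 + x^3 - x^2 at the endpoints):
  F(1) − F(−1) = -1/5 − (-9/5) = 8/5.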